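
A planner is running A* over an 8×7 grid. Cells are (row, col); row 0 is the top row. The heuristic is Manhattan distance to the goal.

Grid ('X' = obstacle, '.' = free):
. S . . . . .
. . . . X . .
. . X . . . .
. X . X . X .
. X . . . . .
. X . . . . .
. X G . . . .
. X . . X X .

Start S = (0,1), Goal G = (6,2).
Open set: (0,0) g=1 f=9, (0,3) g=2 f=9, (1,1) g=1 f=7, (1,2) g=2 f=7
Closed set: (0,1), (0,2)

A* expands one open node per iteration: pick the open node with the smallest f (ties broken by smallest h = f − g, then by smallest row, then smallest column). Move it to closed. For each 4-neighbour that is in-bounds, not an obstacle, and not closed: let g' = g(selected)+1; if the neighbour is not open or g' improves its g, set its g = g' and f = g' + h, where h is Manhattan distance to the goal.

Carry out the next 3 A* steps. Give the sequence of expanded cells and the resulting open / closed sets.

step 1: expand (1,2) (f=7, h=5) → closed; open now [(0,0) g=1 f=9, (0,3) g=2 f=9, (1,1) g=1 f=7, (1,3) g=3 f=9]
step 2: expand (1,1) (f=7, h=6) → closed; open now [(0,0) g=1 f=9, (0,3) g=2 f=9, (1,0) g=2 f=9, (1,3) g=3 f=9, (2,1) g=2 f=7]
step 3: expand (2,1) (f=7, h=5) → closed; open now [(0,0) g=1 f=9, (0,3) g=2 f=9, (1,0) g=2 f=9, (1,3) g=3 f=9, (2,0) g=3 f=9]

order=[(1,2) → (1,1) → (2,1)]; open=[(0,0) g=1 f=9, (0,3) g=2 f=9, (1,0) g=2 f=9, (1,3) g=3 f=9, (2,0) g=3 f=9]; closed=[(0,1), (0,2), (1,1), (1,2), (2,1)]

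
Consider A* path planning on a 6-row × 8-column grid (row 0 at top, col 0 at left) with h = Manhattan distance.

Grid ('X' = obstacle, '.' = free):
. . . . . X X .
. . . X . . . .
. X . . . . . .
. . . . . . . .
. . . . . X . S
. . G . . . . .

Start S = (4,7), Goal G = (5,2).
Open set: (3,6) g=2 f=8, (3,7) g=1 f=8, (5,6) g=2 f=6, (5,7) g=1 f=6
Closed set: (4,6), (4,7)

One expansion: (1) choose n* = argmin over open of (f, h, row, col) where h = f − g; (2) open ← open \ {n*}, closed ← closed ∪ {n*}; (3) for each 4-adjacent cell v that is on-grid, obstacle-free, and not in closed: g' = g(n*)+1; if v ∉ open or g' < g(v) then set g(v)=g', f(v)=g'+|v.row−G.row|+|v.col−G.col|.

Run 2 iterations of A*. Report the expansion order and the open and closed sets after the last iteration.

step 1: expand (5,6) (f=6, h=4) → closed; open now [(3,6) g=2 f=8, (3,7) g=1 f=8, (5,5) g=3 f=6, (5,7) g=1 f=6]
step 2: expand (5,5) (f=6, h=3) → closed; open now [(3,6) g=2 f=8, (3,7) g=1 f=8, (5,4) g=4 f=6, (5,7) g=1 f=6]

order=[(5,6) → (5,5)]; open=[(3,6) g=2 f=8, (3,7) g=1 f=8, (5,4) g=4 f=6, (5,7) g=1 f=6]; closed=[(4,6), (4,7), (5,5), (5,6)]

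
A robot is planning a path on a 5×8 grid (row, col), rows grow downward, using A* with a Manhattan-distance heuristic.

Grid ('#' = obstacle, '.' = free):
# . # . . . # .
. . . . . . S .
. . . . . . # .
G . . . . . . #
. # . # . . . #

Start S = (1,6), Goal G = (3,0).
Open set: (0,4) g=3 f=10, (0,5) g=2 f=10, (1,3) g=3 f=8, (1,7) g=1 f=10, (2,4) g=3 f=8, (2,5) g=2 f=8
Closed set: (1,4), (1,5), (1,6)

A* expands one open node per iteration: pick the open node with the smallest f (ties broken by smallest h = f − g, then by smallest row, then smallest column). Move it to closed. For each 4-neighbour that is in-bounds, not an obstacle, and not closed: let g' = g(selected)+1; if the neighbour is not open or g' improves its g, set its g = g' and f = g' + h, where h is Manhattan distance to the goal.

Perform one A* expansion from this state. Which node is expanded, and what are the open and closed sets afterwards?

expanded=(1,3); open=[(0,3) g=4 f=10, (0,4) g=3 f=10, (0,5) g=2 f=10, (1,2) g=4 f=8, (1,7) g=1 f=10, (2,3) g=4 f=8, (2,4) g=3 f=8, (2,5) g=2 f=8]; closed=[(1,3), (1,4), (1,5), (1,6)]

step 1: expand (1,3) (f=8, h=5) → closed; open now [(0,3) g=4 f=10, (0,4) g=3 f=10, (0,5) g=2 f=10, (1,2) g=4 f=8, (1,7) g=1 f=10, (2,3) g=4 f=8, (2,4) g=3 f=8, (2,5) g=2 f=8]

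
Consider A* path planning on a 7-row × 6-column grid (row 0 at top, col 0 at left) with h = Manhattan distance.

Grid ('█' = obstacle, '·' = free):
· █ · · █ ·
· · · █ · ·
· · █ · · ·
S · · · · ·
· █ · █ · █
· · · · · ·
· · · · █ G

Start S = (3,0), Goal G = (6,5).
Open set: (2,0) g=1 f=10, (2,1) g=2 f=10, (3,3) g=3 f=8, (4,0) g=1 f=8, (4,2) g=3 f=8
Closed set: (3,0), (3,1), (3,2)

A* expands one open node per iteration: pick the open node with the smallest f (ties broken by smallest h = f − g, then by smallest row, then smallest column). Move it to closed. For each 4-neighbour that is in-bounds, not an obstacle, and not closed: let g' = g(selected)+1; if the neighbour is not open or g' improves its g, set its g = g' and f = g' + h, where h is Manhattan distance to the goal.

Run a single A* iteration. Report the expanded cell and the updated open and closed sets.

expanded=(3,3); open=[(2,0) g=1 f=10, (2,1) g=2 f=10, (2,3) g=4 f=10, (3,4) g=4 f=8, (4,0) g=1 f=8, (4,2) g=3 f=8]; closed=[(3,0), (3,1), (3,2), (3,3)]

step 1: expand (3,3) (f=8, h=5) → closed; open now [(2,0) g=1 f=10, (2,1) g=2 f=10, (2,3) g=4 f=10, (3,4) g=4 f=8, (4,0) g=1 f=8, (4,2) g=3 f=8]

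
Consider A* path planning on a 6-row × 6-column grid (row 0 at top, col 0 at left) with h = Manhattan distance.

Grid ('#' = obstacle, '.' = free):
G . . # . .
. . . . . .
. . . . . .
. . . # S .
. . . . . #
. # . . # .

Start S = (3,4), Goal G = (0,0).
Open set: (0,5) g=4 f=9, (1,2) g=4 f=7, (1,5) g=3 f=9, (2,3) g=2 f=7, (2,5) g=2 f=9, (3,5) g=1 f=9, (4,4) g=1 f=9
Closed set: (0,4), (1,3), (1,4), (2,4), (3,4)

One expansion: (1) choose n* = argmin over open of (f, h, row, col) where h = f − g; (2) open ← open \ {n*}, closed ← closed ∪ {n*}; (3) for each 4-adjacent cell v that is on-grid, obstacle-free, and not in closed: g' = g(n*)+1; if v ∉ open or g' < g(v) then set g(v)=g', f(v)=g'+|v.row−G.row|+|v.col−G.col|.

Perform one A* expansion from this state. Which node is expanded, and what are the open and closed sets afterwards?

step 1: expand (1,2) (f=7, h=3) → closed; open now [(0,2) g=5 f=7, (0,5) g=4 f=9, (1,1) g=5 f=7, (1,5) g=3 f=9, (2,2) g=5 f=9, (2,3) g=2 f=7, (2,5) g=2 f=9, (3,5) g=1 f=9, (4,4) g=1 f=9]

expanded=(1,2); open=[(0,2) g=5 f=7, (0,5) g=4 f=9, (1,1) g=5 f=7, (1,5) g=3 f=9, (2,2) g=5 f=9, (2,3) g=2 f=7, (2,5) g=2 f=9, (3,5) g=1 f=9, (4,4) g=1 f=9]; closed=[(0,4), (1,2), (1,3), (1,4), (2,4), (3,4)]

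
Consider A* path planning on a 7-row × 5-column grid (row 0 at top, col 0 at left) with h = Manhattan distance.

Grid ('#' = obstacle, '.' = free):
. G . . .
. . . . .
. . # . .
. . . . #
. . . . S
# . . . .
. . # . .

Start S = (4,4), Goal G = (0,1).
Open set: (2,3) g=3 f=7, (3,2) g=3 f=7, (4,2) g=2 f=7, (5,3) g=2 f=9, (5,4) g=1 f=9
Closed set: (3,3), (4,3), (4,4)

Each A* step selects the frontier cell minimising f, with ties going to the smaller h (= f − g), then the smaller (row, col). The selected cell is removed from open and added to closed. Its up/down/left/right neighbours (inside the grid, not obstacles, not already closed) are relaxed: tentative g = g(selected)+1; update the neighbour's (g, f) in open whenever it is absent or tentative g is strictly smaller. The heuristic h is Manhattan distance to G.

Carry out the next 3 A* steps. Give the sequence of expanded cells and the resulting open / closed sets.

order=[(2,3) → (1,3) → (0,3)]; open=[(0,2) g=6 f=7, (0,4) g=6 f=9, (1,2) g=5 f=7, (1,4) g=5 f=9, (2,4) g=4 f=9, (3,2) g=3 f=7, (4,2) g=2 f=7, (5,3) g=2 f=9, (5,4) g=1 f=9]; closed=[(0,3), (1,3), (2,3), (3,3), (4,3), (4,4)]

step 1: expand (2,3) (f=7, h=4) → closed; open now [(1,3) g=4 f=7, (2,4) g=4 f=9, (3,2) g=3 f=7, (4,2) g=2 f=7, (5,3) g=2 f=9, (5,4) g=1 f=9]
step 2: expand (1,3) (f=7, h=3) → closed; open now [(0,3) g=5 f=7, (1,2) g=5 f=7, (1,4) g=5 f=9, (2,4) g=4 f=9, (3,2) g=3 f=7, (4,2) g=2 f=7, (5,3) g=2 f=9, (5,4) g=1 f=9]
step 3: expand (0,3) (f=7, h=2) → closed; open now [(0,2) g=6 f=7, (0,4) g=6 f=9, (1,2) g=5 f=7, (1,4) g=5 f=9, (2,4) g=4 f=9, (3,2) g=3 f=7, (4,2) g=2 f=7, (5,3) g=2 f=9, (5,4) g=1 f=9]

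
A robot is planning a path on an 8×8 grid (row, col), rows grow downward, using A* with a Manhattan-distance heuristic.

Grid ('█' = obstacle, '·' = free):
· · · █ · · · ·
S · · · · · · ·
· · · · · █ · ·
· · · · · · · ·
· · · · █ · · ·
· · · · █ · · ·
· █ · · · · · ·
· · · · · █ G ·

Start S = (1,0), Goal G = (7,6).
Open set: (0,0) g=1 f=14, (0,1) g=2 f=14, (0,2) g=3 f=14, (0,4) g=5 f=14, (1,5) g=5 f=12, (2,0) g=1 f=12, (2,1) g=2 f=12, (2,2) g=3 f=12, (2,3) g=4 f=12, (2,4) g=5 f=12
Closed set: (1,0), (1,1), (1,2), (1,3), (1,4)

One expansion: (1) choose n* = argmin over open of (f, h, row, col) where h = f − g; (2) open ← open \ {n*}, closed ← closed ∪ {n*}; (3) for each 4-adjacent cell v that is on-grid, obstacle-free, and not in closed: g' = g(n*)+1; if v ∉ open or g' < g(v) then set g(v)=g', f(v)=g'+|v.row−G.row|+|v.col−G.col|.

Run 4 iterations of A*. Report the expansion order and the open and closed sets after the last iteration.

order=[(1,5) → (1,6) → (2,6) → (3,6)]; open=[(0,0) g=1 f=14, (0,1) g=2 f=14, (0,2) g=3 f=14, (0,4) g=5 f=14, (0,5) g=6 f=14, (0,6) g=7 f=14, (1,7) g=7 f=14, (2,0) g=1 f=12, (2,1) g=2 f=12, (2,2) g=3 f=12, (2,3) g=4 f=12, (2,4) g=5 f=12, (2,7) g=8 f=14, (3,5) g=9 f=14, (3,7) g=9 f=14, (4,6) g=9 f=12]; closed=[(1,0), (1,1), (1,2), (1,3), (1,4), (1,5), (1,6), (2,6), (3,6)]

step 1: expand (1,5) (f=12, h=7) → closed; open now [(0,0) g=1 f=14, (0,1) g=2 f=14, (0,2) g=3 f=14, (0,4) g=5 f=14, (0,5) g=6 f=14, (1,6) g=6 f=12, (2,0) g=1 f=12, (2,1) g=2 f=12, (2,2) g=3 f=12, (2,3) g=4 f=12, (2,4) g=5 f=12]
step 2: expand (1,6) (f=12, h=6) → closed; open now [(0,0) g=1 f=14, (0,1) g=2 f=14, (0,2) g=3 f=14, (0,4) g=5 f=14, (0,5) g=6 f=14, (0,6) g=7 f=14, (1,7) g=7 f=14, (2,0) g=1 f=12, (2,1) g=2 f=12, (2,2) g=3 f=12, (2,3) g=4 f=12, (2,4) g=5 f=12, (2,6) g=7 f=12]
step 3: expand (2,6) (f=12, h=5) → closed; open now [(0,0) g=1 f=14, (0,1) g=2 f=14, (0,2) g=3 f=14, (0,4) g=5 f=14, (0,5) g=6 f=14, (0,6) g=7 f=14, (1,7) g=7 f=14, (2,0) g=1 f=12, (2,1) g=2 f=12, (2,2) g=3 f=12, (2,3) g=4 f=12, (2,4) g=5 f=12, (2,7) g=8 f=14, (3,6) g=8 f=12]
step 4: expand (3,6) (f=12, h=4) → closed; open now [(0,0) g=1 f=14, (0,1) g=2 f=14, (0,2) g=3 f=14, (0,4) g=5 f=14, (0,5) g=6 f=14, (0,6) g=7 f=14, (1,7) g=7 f=14, (2,0) g=1 f=12, (2,1) g=2 f=12, (2,2) g=3 f=12, (2,3) g=4 f=12, (2,4) g=5 f=12, (2,7) g=8 f=14, (3,5) g=9 f=14, (3,7) g=9 f=14, (4,6) g=9 f=12]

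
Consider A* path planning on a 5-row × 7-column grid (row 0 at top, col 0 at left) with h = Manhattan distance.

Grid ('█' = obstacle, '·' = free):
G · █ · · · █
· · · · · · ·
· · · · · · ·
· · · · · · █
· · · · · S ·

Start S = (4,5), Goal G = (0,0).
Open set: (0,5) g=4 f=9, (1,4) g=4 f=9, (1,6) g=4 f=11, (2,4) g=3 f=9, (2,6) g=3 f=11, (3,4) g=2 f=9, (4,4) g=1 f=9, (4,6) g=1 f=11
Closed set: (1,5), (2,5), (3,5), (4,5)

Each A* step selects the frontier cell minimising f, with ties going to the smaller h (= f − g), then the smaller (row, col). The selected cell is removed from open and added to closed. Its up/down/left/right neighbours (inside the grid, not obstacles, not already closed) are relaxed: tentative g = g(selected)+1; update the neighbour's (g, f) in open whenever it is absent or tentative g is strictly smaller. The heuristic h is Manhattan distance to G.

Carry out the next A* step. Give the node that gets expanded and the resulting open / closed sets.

expanded=(0,5); open=[(0,4) g=5 f=9, (1,4) g=4 f=9, (1,6) g=4 f=11, (2,4) g=3 f=9, (2,6) g=3 f=11, (3,4) g=2 f=9, (4,4) g=1 f=9, (4,6) g=1 f=11]; closed=[(0,5), (1,5), (2,5), (3,5), (4,5)]

step 1: expand (0,5) (f=9, h=5) → closed; open now [(0,4) g=5 f=9, (1,4) g=4 f=9, (1,6) g=4 f=11, (2,4) g=3 f=9, (2,6) g=3 f=11, (3,4) g=2 f=9, (4,4) g=1 f=9, (4,6) g=1 f=11]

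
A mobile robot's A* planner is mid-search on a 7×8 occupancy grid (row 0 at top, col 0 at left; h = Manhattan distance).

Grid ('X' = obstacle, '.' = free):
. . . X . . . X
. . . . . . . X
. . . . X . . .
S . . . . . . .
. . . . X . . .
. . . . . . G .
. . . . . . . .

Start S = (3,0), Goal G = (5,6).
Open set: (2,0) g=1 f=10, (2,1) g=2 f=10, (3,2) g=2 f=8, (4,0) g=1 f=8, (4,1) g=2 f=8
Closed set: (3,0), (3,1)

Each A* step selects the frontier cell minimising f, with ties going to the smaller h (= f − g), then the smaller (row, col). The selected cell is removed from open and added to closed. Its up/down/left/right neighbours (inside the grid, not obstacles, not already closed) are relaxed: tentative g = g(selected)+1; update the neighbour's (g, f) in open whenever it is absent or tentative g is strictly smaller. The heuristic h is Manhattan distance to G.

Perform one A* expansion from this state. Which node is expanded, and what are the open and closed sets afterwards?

step 1: expand (3,2) (f=8, h=6) → closed; open now [(2,0) g=1 f=10, (2,1) g=2 f=10, (2,2) g=3 f=10, (3,3) g=3 f=8, (4,0) g=1 f=8, (4,1) g=2 f=8, (4,2) g=3 f=8]

expanded=(3,2); open=[(2,0) g=1 f=10, (2,1) g=2 f=10, (2,2) g=3 f=10, (3,3) g=3 f=8, (4,0) g=1 f=8, (4,1) g=2 f=8, (4,2) g=3 f=8]; closed=[(3,0), (3,1), (3,2)]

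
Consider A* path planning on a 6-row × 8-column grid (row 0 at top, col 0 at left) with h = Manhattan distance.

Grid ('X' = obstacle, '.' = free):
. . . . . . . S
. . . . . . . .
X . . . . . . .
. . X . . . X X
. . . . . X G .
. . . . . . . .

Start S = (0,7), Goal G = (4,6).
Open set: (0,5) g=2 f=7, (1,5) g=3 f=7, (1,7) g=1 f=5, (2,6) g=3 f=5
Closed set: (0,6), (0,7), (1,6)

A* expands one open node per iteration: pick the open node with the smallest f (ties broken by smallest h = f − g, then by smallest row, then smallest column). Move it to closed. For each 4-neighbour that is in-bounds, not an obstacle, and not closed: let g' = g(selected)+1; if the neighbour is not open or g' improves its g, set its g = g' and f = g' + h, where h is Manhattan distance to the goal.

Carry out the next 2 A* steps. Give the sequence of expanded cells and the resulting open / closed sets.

order=[(2,6) → (1,7)]; open=[(0,5) g=2 f=7, (1,5) g=3 f=7, (2,5) g=4 f=7, (2,7) g=2 f=5]; closed=[(0,6), (0,7), (1,6), (1,7), (2,6)]

step 1: expand (2,6) (f=5, h=2) → closed; open now [(0,5) g=2 f=7, (1,5) g=3 f=7, (1,7) g=1 f=5, (2,5) g=4 f=7, (2,7) g=4 f=7]
step 2: expand (1,7) (f=5, h=4) → closed; open now [(0,5) g=2 f=7, (1,5) g=3 f=7, (2,5) g=4 f=7, (2,7) g=2 f=5]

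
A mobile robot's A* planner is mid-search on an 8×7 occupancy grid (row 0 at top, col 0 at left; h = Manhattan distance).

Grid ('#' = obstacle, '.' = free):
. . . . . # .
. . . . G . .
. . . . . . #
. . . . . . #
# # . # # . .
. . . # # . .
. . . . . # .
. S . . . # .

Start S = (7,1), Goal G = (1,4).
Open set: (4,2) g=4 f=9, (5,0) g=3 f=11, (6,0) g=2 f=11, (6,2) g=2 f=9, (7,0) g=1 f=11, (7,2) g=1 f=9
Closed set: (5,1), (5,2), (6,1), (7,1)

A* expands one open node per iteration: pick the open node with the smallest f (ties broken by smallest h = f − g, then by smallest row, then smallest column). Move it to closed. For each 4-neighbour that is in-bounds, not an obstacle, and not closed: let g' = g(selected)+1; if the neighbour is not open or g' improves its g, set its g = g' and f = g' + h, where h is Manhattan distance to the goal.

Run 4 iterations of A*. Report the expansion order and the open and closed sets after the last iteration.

order=[(4,2) → (3,2) → (2,2) → (1,2)]; open=[(0,2) g=8 f=11, (1,1) g=8 f=11, (1,3) g=8 f=9, (2,1) g=7 f=11, (2,3) g=7 f=9, (3,1) g=6 f=11, (3,3) g=6 f=9, (5,0) g=3 f=11, (6,0) g=2 f=11, (6,2) g=2 f=9, (7,0) g=1 f=11, (7,2) g=1 f=9]; closed=[(1,2), (2,2), (3,2), (4,2), (5,1), (5,2), (6,1), (7,1)]

step 1: expand (4,2) (f=9, h=5) → closed; open now [(3,2) g=5 f=9, (5,0) g=3 f=11, (6,0) g=2 f=11, (6,2) g=2 f=9, (7,0) g=1 f=11, (7,2) g=1 f=9]
step 2: expand (3,2) (f=9, h=4) → closed; open now [(2,2) g=6 f=9, (3,1) g=6 f=11, (3,3) g=6 f=9, (5,0) g=3 f=11, (6,0) g=2 f=11, (6,2) g=2 f=9, (7,0) g=1 f=11, (7,2) g=1 f=9]
step 3: expand (2,2) (f=9, h=3) → closed; open now [(1,2) g=7 f=9, (2,1) g=7 f=11, (2,3) g=7 f=9, (3,1) g=6 f=11, (3,3) g=6 f=9, (5,0) g=3 f=11, (6,0) g=2 f=11, (6,2) g=2 f=9, (7,0) g=1 f=11, (7,2) g=1 f=9]
step 4: expand (1,2) (f=9, h=2) → closed; open now [(0,2) g=8 f=11, (1,1) g=8 f=11, (1,3) g=8 f=9, (2,1) g=7 f=11, (2,3) g=7 f=9, (3,1) g=6 f=11, (3,3) g=6 f=9, (5,0) g=3 f=11, (6,0) g=2 f=11, (6,2) g=2 f=9, (7,0) g=1 f=11, (7,2) g=1 f=9]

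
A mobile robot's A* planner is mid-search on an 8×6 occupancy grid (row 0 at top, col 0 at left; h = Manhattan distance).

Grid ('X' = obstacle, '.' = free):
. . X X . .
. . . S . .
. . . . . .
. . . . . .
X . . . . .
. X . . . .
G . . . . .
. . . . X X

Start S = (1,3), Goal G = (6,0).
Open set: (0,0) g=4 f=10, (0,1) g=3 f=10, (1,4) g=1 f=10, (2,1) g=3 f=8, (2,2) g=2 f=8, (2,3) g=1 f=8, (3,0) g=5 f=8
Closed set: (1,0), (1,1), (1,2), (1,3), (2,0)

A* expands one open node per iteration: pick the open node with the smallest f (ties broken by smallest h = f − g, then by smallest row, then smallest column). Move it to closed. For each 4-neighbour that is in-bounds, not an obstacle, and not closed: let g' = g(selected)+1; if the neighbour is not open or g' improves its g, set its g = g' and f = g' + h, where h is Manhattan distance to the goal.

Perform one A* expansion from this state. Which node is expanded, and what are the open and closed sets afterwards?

expanded=(3,0); open=[(0,0) g=4 f=10, (0,1) g=3 f=10, (1,4) g=1 f=10, (2,1) g=3 f=8, (2,2) g=2 f=8, (2,3) g=1 f=8, (3,1) g=6 f=10]; closed=[(1,0), (1,1), (1,2), (1,3), (2,0), (3,0)]

step 1: expand (3,0) (f=8, h=3) → closed; open now [(0,0) g=4 f=10, (0,1) g=3 f=10, (1,4) g=1 f=10, (2,1) g=3 f=8, (2,2) g=2 f=8, (2,3) g=1 f=8, (3,1) g=6 f=10]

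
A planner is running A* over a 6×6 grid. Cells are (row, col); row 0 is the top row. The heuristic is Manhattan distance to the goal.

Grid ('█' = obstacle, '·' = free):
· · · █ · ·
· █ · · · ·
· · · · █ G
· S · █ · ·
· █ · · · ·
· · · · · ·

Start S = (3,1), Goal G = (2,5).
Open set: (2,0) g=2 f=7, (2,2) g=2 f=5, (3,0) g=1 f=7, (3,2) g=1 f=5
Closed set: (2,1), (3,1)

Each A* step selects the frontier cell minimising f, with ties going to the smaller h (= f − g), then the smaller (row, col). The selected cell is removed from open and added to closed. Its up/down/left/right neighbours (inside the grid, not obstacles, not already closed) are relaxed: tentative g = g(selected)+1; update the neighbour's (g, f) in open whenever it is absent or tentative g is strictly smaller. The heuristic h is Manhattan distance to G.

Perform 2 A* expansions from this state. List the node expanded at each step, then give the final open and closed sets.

order=[(2,2) → (2,3)]; open=[(1,2) g=3 f=7, (1,3) g=4 f=7, (2,0) g=2 f=7, (3,0) g=1 f=7, (3,2) g=1 f=5]; closed=[(2,1), (2,2), (2,3), (3,1)]

step 1: expand (2,2) (f=5, h=3) → closed; open now [(1,2) g=3 f=7, (2,0) g=2 f=7, (2,3) g=3 f=5, (3,0) g=1 f=7, (3,2) g=1 f=5]
step 2: expand (2,3) (f=5, h=2) → closed; open now [(1,2) g=3 f=7, (1,3) g=4 f=7, (2,0) g=2 f=7, (3,0) g=1 f=7, (3,2) g=1 f=5]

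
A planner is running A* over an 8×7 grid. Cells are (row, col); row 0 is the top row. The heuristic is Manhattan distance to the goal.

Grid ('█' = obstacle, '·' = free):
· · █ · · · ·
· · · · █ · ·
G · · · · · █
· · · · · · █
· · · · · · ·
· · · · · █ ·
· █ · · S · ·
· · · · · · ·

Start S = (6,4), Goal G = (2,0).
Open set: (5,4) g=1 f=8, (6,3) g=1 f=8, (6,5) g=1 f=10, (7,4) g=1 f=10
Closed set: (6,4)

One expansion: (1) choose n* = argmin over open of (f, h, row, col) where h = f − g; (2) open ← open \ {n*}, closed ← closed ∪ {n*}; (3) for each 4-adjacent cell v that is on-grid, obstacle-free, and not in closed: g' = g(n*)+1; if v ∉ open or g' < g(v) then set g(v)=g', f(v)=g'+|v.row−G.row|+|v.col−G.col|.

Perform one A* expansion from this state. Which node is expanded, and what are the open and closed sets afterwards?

step 1: expand (5,4) (f=8, h=7) → closed; open now [(4,4) g=2 f=8, (5,3) g=2 f=8, (6,3) g=1 f=8, (6,5) g=1 f=10, (7,4) g=1 f=10]

expanded=(5,4); open=[(4,4) g=2 f=8, (5,3) g=2 f=8, (6,3) g=1 f=8, (6,5) g=1 f=10, (7,4) g=1 f=10]; closed=[(5,4), (6,4)]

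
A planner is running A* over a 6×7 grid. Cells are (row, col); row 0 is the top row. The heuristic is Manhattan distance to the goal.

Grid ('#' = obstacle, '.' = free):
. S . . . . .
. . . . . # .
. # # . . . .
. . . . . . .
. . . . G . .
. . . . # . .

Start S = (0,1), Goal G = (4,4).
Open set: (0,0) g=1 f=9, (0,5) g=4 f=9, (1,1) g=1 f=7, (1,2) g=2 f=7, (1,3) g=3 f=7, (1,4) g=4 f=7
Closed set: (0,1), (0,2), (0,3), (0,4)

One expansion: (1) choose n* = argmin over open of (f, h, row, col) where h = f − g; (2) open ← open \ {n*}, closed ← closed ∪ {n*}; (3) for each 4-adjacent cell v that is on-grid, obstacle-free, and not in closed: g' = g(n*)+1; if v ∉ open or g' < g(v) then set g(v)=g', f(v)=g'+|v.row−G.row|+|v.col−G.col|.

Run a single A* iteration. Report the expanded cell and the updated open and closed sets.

expanded=(1,4); open=[(0,0) g=1 f=9, (0,5) g=4 f=9, (1,1) g=1 f=7, (1,2) g=2 f=7, (1,3) g=3 f=7, (2,4) g=5 f=7]; closed=[(0,1), (0,2), (0,3), (0,4), (1,4)]

step 1: expand (1,4) (f=7, h=3) → closed; open now [(0,0) g=1 f=9, (0,5) g=4 f=9, (1,1) g=1 f=7, (1,2) g=2 f=7, (1,3) g=3 f=7, (2,4) g=5 f=7]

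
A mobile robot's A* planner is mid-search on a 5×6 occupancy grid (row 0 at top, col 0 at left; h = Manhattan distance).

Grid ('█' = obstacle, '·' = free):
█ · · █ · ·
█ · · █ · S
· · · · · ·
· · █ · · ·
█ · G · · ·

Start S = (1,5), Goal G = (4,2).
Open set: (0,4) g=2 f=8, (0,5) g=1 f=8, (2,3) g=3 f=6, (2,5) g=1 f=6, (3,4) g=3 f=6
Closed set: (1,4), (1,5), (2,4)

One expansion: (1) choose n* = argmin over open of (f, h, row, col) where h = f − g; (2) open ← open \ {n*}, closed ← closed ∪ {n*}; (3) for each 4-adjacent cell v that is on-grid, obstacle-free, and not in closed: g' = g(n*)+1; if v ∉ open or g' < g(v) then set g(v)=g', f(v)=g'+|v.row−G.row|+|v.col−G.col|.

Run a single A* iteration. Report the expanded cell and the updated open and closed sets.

step 1: expand (2,3) (f=6, h=3) → closed; open now [(0,4) g=2 f=8, (0,5) g=1 f=8, (2,2) g=4 f=6, (2,5) g=1 f=6, (3,3) g=4 f=6, (3,4) g=3 f=6]

expanded=(2,3); open=[(0,4) g=2 f=8, (0,5) g=1 f=8, (2,2) g=4 f=6, (2,5) g=1 f=6, (3,3) g=4 f=6, (3,4) g=3 f=6]; closed=[(1,4), (1,5), (2,3), (2,4)]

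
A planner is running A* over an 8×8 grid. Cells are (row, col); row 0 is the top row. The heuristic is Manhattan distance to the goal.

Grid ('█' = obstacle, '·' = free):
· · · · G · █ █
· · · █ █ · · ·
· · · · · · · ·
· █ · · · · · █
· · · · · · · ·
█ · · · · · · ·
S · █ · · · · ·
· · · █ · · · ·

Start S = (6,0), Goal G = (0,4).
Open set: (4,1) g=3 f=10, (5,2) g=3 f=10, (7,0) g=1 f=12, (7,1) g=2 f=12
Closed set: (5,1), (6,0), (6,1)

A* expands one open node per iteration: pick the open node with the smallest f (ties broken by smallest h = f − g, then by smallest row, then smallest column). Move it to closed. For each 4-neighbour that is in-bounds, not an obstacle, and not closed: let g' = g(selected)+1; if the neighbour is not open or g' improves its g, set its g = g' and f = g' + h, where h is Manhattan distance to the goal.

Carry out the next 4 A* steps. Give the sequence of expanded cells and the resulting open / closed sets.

order=[(4,1) → (4,2) → (3,2) → (2,2)]; open=[(1,2) g=7 f=10, (2,1) g=7 f=12, (2,3) g=7 f=10, (3,3) g=6 f=10, (4,0) g=4 f=12, (4,3) g=5 f=10, (5,2) g=3 f=10, (7,0) g=1 f=12, (7,1) g=2 f=12]; closed=[(2,2), (3,2), (4,1), (4,2), (5,1), (6,0), (6,1)]

step 1: expand (4,1) (f=10, h=7) → closed; open now [(4,0) g=4 f=12, (4,2) g=4 f=10, (5,2) g=3 f=10, (7,0) g=1 f=12, (7,1) g=2 f=12]
step 2: expand (4,2) (f=10, h=6) → closed; open now [(3,2) g=5 f=10, (4,0) g=4 f=12, (4,3) g=5 f=10, (5,2) g=3 f=10, (7,0) g=1 f=12, (7,1) g=2 f=12]
step 3: expand (3,2) (f=10, h=5) → closed; open now [(2,2) g=6 f=10, (3,3) g=6 f=10, (4,0) g=4 f=12, (4,3) g=5 f=10, (5,2) g=3 f=10, (7,0) g=1 f=12, (7,1) g=2 f=12]
step 4: expand (2,2) (f=10, h=4) → closed; open now [(1,2) g=7 f=10, (2,1) g=7 f=12, (2,3) g=7 f=10, (3,3) g=6 f=10, (4,0) g=4 f=12, (4,3) g=5 f=10, (5,2) g=3 f=10, (7,0) g=1 f=12, (7,1) g=2 f=12]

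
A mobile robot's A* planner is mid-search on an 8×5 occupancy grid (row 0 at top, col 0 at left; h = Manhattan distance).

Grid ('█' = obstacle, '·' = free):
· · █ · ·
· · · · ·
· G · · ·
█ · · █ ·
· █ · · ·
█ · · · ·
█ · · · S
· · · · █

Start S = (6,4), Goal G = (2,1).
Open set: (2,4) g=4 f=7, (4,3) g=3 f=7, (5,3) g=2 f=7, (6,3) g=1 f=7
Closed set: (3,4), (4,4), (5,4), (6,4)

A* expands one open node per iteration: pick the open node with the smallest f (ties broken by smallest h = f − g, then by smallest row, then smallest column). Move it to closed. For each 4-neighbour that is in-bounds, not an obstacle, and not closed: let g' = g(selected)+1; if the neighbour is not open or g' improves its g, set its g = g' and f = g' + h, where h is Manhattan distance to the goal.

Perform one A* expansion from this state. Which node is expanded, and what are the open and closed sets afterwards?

expanded=(2,4); open=[(1,4) g=5 f=9, (2,3) g=5 f=7, (4,3) g=3 f=7, (5,3) g=2 f=7, (6,3) g=1 f=7]; closed=[(2,4), (3,4), (4,4), (5,4), (6,4)]

step 1: expand (2,4) (f=7, h=3) → closed; open now [(1,4) g=5 f=9, (2,3) g=5 f=7, (4,3) g=3 f=7, (5,3) g=2 f=7, (6,3) g=1 f=7]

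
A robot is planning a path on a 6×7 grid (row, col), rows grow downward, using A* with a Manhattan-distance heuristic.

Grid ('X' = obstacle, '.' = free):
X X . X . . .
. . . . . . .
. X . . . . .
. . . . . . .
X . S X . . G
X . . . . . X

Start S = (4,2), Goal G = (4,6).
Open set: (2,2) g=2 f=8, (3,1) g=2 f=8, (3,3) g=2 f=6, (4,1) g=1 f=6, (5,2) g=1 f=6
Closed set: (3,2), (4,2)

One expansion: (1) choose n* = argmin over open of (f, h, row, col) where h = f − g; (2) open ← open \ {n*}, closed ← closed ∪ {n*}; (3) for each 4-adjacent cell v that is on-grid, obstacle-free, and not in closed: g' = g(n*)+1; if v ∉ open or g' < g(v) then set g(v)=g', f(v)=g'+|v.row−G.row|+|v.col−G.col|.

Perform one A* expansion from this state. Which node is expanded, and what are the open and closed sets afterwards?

expanded=(3,3); open=[(2,2) g=2 f=8, (2,3) g=3 f=8, (3,1) g=2 f=8, (3,4) g=3 f=6, (4,1) g=1 f=6, (5,2) g=1 f=6]; closed=[(3,2), (3,3), (4,2)]

step 1: expand (3,3) (f=6, h=4) → closed; open now [(2,2) g=2 f=8, (2,3) g=3 f=8, (3,1) g=2 f=8, (3,4) g=3 f=6, (4,1) g=1 f=6, (5,2) g=1 f=6]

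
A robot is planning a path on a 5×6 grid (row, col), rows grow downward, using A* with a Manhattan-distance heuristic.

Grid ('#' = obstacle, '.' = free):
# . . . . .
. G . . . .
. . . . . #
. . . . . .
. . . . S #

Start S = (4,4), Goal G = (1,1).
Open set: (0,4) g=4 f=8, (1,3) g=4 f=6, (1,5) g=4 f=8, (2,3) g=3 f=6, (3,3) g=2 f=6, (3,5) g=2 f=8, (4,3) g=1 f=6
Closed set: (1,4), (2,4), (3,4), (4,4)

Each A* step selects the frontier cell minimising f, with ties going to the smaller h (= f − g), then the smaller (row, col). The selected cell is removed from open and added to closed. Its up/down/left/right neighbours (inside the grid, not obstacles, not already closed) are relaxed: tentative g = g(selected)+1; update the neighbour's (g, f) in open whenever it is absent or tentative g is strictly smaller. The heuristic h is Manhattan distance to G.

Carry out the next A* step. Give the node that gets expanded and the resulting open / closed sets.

step 1: expand (1,3) (f=6, h=2) → closed; open now [(0,3) g=5 f=8, (0,4) g=4 f=8, (1,2) g=5 f=6, (1,5) g=4 f=8, (2,3) g=3 f=6, (3,3) g=2 f=6, (3,5) g=2 f=8, (4,3) g=1 f=6]

expanded=(1,3); open=[(0,3) g=5 f=8, (0,4) g=4 f=8, (1,2) g=5 f=6, (1,5) g=4 f=8, (2,3) g=3 f=6, (3,3) g=2 f=6, (3,5) g=2 f=8, (4,3) g=1 f=6]; closed=[(1,3), (1,4), (2,4), (3,4), (4,4)]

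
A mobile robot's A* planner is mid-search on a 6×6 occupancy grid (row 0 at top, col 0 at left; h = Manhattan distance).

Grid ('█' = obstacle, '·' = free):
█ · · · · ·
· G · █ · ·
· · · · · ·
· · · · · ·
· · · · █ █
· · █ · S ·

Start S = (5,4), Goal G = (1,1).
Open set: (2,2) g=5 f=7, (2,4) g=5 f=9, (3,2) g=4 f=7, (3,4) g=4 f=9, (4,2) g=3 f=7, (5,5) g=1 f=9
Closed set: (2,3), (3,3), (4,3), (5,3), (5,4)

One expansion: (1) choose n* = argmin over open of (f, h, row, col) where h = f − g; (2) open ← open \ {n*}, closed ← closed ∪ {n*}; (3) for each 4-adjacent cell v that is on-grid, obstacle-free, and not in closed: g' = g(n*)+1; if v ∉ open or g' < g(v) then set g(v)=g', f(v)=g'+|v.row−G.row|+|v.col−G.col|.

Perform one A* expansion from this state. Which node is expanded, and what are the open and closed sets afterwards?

step 1: expand (2,2) (f=7, h=2) → closed; open now [(1,2) g=6 f=7, (2,1) g=6 f=7, (2,4) g=5 f=9, (3,2) g=4 f=7, (3,4) g=4 f=9, (4,2) g=3 f=7, (5,5) g=1 f=9]

expanded=(2,2); open=[(1,2) g=6 f=7, (2,1) g=6 f=7, (2,4) g=5 f=9, (3,2) g=4 f=7, (3,4) g=4 f=9, (4,2) g=3 f=7, (5,5) g=1 f=9]; closed=[(2,2), (2,3), (3,3), (4,3), (5,3), (5,4)]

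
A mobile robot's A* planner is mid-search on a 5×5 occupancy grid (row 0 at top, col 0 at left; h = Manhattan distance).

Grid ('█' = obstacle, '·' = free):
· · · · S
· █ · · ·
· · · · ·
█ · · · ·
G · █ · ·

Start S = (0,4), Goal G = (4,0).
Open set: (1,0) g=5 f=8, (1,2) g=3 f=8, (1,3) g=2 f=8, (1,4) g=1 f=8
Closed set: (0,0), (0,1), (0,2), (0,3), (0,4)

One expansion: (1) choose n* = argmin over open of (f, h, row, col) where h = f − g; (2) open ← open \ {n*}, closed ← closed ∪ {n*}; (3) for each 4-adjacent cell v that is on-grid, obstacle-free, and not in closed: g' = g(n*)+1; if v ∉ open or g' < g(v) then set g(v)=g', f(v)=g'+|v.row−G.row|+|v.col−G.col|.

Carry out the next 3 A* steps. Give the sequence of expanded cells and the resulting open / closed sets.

step 1: expand (1,0) (f=8, h=3) → closed; open now [(1,2) g=3 f=8, (1,3) g=2 f=8, (1,4) g=1 f=8, (2,0) g=6 f=8]
step 2: expand (2,0) (f=8, h=2) → closed; open now [(1,2) g=3 f=8, (1,3) g=2 f=8, (1,4) g=1 f=8, (2,1) g=7 f=10]
step 3: expand (1,2) (f=8, h=5) → closed; open now [(1,3) g=2 f=8, (1,4) g=1 f=8, (2,1) g=7 f=10, (2,2) g=4 f=8]

order=[(1,0) → (2,0) → (1,2)]; open=[(1,3) g=2 f=8, (1,4) g=1 f=8, (2,1) g=7 f=10, (2,2) g=4 f=8]; closed=[(0,0), (0,1), (0,2), (0,3), (0,4), (1,0), (1,2), (2,0)]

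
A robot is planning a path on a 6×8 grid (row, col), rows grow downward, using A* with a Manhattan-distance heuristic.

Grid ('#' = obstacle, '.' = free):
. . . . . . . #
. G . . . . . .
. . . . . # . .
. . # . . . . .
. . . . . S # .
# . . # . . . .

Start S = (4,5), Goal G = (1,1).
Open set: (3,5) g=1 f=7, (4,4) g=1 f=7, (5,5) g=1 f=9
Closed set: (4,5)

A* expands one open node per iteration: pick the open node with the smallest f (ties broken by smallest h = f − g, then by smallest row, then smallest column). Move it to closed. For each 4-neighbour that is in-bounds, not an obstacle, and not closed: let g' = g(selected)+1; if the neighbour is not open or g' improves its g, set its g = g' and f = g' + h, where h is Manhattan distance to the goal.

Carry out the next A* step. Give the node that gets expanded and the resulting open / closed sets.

expanded=(3,5); open=[(3,4) g=2 f=7, (3,6) g=2 f=9, (4,4) g=1 f=7, (5,5) g=1 f=9]; closed=[(3,5), (4,5)]

step 1: expand (3,5) (f=7, h=6) → closed; open now [(3,4) g=2 f=7, (3,6) g=2 f=9, (4,4) g=1 f=7, (5,5) g=1 f=9]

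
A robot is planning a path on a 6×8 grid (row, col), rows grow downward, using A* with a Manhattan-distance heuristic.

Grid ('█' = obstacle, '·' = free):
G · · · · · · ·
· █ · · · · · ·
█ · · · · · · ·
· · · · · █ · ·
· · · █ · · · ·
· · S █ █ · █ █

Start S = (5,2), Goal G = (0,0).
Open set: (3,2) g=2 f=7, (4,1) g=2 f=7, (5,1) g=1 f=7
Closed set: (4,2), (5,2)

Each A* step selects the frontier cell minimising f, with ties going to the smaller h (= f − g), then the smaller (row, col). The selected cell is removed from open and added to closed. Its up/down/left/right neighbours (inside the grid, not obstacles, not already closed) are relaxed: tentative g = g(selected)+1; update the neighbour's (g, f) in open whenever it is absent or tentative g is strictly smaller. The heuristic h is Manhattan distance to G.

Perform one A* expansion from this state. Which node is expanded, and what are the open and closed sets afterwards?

expanded=(3,2); open=[(2,2) g=3 f=7, (3,1) g=3 f=7, (3,3) g=3 f=9, (4,1) g=2 f=7, (5,1) g=1 f=7]; closed=[(3,2), (4,2), (5,2)]

step 1: expand (3,2) (f=7, h=5) → closed; open now [(2,2) g=3 f=7, (3,1) g=3 f=7, (3,3) g=3 f=9, (4,1) g=2 f=7, (5,1) g=1 f=7]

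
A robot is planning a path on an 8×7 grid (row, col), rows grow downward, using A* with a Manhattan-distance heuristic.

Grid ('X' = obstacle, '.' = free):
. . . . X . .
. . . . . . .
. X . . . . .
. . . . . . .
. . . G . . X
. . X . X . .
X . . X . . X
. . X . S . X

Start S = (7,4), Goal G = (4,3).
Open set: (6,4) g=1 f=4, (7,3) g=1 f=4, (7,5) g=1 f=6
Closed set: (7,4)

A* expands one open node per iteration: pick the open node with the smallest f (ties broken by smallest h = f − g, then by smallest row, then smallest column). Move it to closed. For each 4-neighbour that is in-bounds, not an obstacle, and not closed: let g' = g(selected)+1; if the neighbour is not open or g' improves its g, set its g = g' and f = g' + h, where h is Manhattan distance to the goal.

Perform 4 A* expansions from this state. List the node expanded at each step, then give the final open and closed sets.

step 1: expand (6,4) (f=4, h=3) → closed; open now [(6,5) g=2 f=6, (7,3) g=1 f=4, (7,5) g=1 f=6]
step 2: expand (7,3) (f=4, h=3) → closed; open now [(6,5) g=2 f=6, (7,5) g=1 f=6]
step 3: expand (6,5) (f=6, h=4) → closed; open now [(5,5) g=3 f=6, (7,5) g=1 f=6]
step 4: expand (5,5) (f=6, h=3) → closed; open now [(4,5) g=4 f=6, (5,6) g=4 f=8, (7,5) g=1 f=6]

order=[(6,4) → (7,3) → (6,5) → (5,5)]; open=[(4,5) g=4 f=6, (5,6) g=4 f=8, (7,5) g=1 f=6]; closed=[(5,5), (6,4), (6,5), (7,3), (7,4)]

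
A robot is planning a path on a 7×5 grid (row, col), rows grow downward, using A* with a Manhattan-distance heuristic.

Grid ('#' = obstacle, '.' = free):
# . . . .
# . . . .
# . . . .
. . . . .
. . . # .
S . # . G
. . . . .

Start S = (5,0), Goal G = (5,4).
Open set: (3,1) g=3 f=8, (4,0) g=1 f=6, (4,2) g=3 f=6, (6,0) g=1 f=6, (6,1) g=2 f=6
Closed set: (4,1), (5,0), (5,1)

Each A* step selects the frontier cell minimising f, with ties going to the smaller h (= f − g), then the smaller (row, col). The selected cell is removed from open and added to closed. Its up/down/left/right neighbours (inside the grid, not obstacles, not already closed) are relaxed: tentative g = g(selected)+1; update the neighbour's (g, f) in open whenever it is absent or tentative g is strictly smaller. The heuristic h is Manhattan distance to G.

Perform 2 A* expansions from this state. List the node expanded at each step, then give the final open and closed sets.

order=[(4,2) → (6,1)]; open=[(3,1) g=3 f=8, (3,2) g=4 f=8, (4,0) g=1 f=6, (6,0) g=1 f=6, (6,2) g=3 f=6]; closed=[(4,1), (4,2), (5,0), (5,1), (6,1)]

step 1: expand (4,2) (f=6, h=3) → closed; open now [(3,1) g=3 f=8, (3,2) g=4 f=8, (4,0) g=1 f=6, (6,0) g=1 f=6, (6,1) g=2 f=6]
step 2: expand (6,1) (f=6, h=4) → closed; open now [(3,1) g=3 f=8, (3,2) g=4 f=8, (4,0) g=1 f=6, (6,0) g=1 f=6, (6,2) g=3 f=6]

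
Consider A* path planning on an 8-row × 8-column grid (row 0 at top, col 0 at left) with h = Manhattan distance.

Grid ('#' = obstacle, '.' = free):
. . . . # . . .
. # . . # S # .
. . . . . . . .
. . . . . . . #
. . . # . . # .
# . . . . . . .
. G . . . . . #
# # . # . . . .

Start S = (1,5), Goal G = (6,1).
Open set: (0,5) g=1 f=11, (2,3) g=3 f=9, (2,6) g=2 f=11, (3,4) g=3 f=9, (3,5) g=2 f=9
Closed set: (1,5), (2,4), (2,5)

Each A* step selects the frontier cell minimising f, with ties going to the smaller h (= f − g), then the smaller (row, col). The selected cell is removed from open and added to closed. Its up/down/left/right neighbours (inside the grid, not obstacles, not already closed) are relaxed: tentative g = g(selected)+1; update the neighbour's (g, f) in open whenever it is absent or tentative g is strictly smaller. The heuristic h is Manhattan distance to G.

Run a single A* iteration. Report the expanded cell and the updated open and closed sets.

expanded=(2,3); open=[(0,5) g=1 f=11, (1,3) g=4 f=11, (2,2) g=4 f=9, (2,6) g=2 f=11, (3,3) g=4 f=9, (3,4) g=3 f=9, (3,5) g=2 f=9]; closed=[(1,5), (2,3), (2,4), (2,5)]

step 1: expand (2,3) (f=9, h=6) → closed; open now [(0,5) g=1 f=11, (1,3) g=4 f=11, (2,2) g=4 f=9, (2,6) g=2 f=11, (3,3) g=4 f=9, (3,4) g=3 f=9, (3,5) g=2 f=9]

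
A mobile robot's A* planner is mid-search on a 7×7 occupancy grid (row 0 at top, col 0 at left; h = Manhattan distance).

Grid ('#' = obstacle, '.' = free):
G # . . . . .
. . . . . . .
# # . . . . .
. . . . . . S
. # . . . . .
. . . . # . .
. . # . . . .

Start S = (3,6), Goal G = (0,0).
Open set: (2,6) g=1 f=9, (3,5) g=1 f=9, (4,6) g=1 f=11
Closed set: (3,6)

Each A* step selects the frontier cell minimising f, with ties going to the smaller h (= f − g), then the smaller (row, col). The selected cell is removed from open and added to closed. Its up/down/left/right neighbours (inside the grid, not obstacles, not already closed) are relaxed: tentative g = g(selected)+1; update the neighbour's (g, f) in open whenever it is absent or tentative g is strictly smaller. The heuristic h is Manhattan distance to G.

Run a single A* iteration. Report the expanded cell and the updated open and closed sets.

step 1: expand (2,6) (f=9, h=8) → closed; open now [(1,6) g=2 f=9, (2,5) g=2 f=9, (3,5) g=1 f=9, (4,6) g=1 f=11]

expanded=(2,6); open=[(1,6) g=2 f=9, (2,5) g=2 f=9, (3,5) g=1 f=9, (4,6) g=1 f=11]; closed=[(2,6), (3,6)]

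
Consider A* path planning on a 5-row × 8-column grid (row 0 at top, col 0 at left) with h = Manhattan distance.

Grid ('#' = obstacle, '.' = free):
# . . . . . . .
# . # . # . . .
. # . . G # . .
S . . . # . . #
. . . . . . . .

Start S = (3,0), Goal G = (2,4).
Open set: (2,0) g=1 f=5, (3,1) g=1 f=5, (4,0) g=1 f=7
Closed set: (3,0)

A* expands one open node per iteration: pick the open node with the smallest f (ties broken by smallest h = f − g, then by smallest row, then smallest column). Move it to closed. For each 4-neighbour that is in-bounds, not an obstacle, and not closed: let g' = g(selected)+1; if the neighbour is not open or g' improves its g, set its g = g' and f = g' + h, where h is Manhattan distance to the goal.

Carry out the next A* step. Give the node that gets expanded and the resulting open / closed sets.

step 1: expand (2,0) (f=5, h=4) → closed; open now [(3,1) g=1 f=5, (4,0) g=1 f=7]

expanded=(2,0); open=[(3,1) g=1 f=5, (4,0) g=1 f=7]; closed=[(2,0), (3,0)]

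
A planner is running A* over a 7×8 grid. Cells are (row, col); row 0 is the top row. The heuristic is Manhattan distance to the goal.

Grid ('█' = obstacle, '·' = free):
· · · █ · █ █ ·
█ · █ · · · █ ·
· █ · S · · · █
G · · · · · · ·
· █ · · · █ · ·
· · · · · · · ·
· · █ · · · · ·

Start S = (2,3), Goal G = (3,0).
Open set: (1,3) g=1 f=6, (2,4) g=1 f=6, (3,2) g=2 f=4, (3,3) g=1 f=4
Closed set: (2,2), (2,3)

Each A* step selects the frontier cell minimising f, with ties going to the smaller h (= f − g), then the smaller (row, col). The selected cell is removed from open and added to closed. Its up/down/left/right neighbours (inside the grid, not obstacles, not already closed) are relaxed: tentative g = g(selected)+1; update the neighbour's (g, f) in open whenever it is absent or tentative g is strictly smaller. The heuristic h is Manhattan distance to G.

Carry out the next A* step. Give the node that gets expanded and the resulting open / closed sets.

step 1: expand (3,2) (f=4, h=2) → closed; open now [(1,3) g=1 f=6, (2,4) g=1 f=6, (3,1) g=3 f=4, (3,3) g=1 f=4, (4,2) g=3 f=6]

expanded=(3,2); open=[(1,3) g=1 f=6, (2,4) g=1 f=6, (3,1) g=3 f=4, (3,3) g=1 f=4, (4,2) g=3 f=6]; closed=[(2,2), (2,3), (3,2)]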